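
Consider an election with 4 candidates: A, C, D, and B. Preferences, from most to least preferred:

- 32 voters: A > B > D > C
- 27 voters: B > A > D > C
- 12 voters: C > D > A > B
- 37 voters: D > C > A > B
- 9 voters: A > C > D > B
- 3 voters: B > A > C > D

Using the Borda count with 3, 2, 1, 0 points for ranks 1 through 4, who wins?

A

A: 32·3 + 27·2 + 12·1 + 37·1 + 9·3 + 3·2 = 232
C: 32·0 + 27·0 + 12·3 + 37·2 + 9·2 + 3·1 = 131
D: 32·1 + 27·1 + 12·2 + 37·3 + 9·1 + 3·0 = 203
B: 32·2 + 27·3 + 12·0 + 37·0 + 9·0 + 3·3 = 154
A has the highest Borda score (232).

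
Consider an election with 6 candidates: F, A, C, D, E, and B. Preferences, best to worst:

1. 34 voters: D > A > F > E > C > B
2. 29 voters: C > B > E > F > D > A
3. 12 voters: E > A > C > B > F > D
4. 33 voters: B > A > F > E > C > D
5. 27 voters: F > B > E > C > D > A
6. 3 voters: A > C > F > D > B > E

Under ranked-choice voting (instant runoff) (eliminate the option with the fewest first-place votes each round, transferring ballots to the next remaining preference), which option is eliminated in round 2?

E

Round 1: F 27, A 3, C 29, D 34, E 12, B 33. Eliminate A.
Round 2: F 27, C 32, D 34, E 12, B 33. Eliminate E.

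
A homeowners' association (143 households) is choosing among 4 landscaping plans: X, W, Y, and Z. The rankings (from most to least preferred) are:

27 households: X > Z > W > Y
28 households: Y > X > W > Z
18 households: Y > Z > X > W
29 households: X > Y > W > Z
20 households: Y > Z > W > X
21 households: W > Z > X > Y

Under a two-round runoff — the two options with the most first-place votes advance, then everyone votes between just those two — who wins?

Round 1 first-place votes: X 56, W 21, Y 66, Z 0.
Y and X advance.
Runoff: Y is preferred to X by 66 voters; X by 77.
X wins the runoff.

X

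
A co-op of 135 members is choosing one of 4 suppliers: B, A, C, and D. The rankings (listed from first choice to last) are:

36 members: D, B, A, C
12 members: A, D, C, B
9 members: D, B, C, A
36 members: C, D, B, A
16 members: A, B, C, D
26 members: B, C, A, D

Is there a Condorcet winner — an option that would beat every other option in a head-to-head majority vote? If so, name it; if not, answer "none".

Checking pairwise contests:
D beats B 93–42.
B beats A 107–28.
B beats C 87–48.
C beats D 78–57.
Every option loses at least one head-to-head, so there is no Condorcet winner.

none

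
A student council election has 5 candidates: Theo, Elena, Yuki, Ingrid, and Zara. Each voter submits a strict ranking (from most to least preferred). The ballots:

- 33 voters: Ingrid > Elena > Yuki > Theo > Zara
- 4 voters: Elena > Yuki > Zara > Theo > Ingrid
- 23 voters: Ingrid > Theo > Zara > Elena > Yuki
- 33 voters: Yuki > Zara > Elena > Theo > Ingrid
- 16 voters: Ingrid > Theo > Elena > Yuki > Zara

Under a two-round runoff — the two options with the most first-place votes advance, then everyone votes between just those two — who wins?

Ingrid

Round 1 first-place votes: Theo 0, Elena 4, Yuki 33, Ingrid 72, Zara 0.
Ingrid and Yuki advance.
Runoff: Ingrid is preferred to Yuki by 72 voters; Yuki by 37.
Ingrid wins the runoff.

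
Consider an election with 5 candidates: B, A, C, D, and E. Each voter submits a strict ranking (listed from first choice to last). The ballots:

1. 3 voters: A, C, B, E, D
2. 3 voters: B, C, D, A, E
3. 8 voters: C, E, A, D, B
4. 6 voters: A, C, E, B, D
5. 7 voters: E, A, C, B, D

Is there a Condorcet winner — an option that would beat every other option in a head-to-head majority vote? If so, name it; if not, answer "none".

Checking pairwise contests:
A beats B 24–3.
E beats A 15–12.
A beats C 16–11.
B beats D 19–8.
C beats E 20–7.
Every option loses at least one head-to-head, so there is no Condorcet winner.

none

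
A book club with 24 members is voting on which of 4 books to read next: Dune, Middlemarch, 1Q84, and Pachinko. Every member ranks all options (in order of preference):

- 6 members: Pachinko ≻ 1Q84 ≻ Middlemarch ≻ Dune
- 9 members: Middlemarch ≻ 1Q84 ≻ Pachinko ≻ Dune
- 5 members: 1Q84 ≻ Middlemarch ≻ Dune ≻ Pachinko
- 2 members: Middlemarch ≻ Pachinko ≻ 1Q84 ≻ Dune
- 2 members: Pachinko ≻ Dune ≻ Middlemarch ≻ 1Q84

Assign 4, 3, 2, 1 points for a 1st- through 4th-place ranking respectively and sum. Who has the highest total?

Dune: 6·1 + 9·1 + 5·2 + 2·1 + 2·3 = 33
Middlemarch: 6·2 + 9·4 + 5·3 + 2·4 + 2·2 = 75
1Q84: 6·3 + 9·3 + 5·4 + 2·2 + 2·1 = 71
Pachinko: 6·4 + 9·2 + 5·1 + 2·3 + 2·4 = 61
Middlemarch has the highest Borda score (75).

Middlemarch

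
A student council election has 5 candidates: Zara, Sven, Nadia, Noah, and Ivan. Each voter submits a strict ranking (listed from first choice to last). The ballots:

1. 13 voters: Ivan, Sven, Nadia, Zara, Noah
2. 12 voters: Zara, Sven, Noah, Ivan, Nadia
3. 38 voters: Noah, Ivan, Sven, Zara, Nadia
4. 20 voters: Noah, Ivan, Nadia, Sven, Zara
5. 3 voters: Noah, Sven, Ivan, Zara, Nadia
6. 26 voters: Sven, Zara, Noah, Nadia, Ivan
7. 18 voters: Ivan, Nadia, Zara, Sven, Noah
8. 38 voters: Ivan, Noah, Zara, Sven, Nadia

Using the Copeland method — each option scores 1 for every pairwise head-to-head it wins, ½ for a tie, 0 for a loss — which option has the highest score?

Zara: beats Nadia; loses to Sven, Noah, and Ivan → score 1.
Sven: beats Zara and Nadia; loses to Noah and Ivan → score 2.
Nadia: loses to Zara, Sven, Noah, and Ivan → score 0.
Noah: beats Zara, Sven, Nadia, and Ivan → score 4.
Ivan: beats Zara, Sven, and Nadia; loses to Noah → score 3.
Noah has the best pairwise record.

Noah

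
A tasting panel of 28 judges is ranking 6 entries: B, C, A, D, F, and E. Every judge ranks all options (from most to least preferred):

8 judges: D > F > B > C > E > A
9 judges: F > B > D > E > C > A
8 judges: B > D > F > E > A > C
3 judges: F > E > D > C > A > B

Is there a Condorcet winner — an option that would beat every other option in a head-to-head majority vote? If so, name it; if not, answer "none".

Checking pairwise contests:
F beats B 20–8.
B beats C 25–3.
B beats A 25–3.
B beats D 17–11.
D beats F 16–12.
B beats E 25–3.
Every option loses at least one head-to-head, so there is no Condorcet winner.

none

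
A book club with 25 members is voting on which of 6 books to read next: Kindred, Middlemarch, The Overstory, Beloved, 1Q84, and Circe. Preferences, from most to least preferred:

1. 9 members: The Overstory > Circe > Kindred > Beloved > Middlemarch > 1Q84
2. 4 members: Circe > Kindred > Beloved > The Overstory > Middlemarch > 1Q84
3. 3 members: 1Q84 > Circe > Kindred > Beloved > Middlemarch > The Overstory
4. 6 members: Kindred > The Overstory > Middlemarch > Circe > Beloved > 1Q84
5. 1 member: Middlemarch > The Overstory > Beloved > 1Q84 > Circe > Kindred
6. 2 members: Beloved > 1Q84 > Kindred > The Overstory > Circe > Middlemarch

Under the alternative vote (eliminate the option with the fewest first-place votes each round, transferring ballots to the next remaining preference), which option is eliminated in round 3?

Circe

Round 1: Kindred 6, Middlemarch 1, The Overstory 9, Beloved 2, 1Q84 3, Circe 4. Eliminate Middlemarch.
Round 2: Kindred 6, The Overstory 10, Beloved 2, 1Q84 3, Circe 4. Eliminate Beloved.
Round 3: Kindred 6, The Overstory 10, 1Q84 5, Circe 4. Eliminate Circe.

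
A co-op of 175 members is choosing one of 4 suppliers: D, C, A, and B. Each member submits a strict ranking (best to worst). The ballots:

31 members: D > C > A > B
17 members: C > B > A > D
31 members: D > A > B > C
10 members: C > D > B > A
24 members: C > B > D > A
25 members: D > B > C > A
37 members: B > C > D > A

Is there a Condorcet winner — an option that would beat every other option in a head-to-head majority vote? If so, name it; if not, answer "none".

Checking pairwise contests:
C beats D 88–87.
B beats C 93–82.
D beats A 158–17.
D beats B 97–78.
Every option loses at least one head-to-head, so there is no Condorcet winner.

none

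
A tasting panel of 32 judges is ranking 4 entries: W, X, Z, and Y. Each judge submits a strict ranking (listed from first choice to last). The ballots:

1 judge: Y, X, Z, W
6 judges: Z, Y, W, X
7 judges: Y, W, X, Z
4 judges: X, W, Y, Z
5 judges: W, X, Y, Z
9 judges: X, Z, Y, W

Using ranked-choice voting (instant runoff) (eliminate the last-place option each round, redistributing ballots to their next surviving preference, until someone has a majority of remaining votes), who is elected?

Round 1: W 5, X 13, Z 6, Y 8. Eliminate W.
Round 2: X 18, Z 6, Y 8. X has a majority.

X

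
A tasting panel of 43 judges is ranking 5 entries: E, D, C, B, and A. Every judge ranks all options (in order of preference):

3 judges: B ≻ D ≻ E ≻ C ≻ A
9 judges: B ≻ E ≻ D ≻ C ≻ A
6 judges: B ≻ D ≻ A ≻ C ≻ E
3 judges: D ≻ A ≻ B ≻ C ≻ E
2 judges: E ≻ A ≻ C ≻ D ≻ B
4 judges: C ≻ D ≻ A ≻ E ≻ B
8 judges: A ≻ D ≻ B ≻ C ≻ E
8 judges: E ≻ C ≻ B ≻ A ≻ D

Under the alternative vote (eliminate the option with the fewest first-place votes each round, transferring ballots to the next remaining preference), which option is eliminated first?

Round 1: E 10, D 3, C 4, B 18, A 8. Eliminate D.

D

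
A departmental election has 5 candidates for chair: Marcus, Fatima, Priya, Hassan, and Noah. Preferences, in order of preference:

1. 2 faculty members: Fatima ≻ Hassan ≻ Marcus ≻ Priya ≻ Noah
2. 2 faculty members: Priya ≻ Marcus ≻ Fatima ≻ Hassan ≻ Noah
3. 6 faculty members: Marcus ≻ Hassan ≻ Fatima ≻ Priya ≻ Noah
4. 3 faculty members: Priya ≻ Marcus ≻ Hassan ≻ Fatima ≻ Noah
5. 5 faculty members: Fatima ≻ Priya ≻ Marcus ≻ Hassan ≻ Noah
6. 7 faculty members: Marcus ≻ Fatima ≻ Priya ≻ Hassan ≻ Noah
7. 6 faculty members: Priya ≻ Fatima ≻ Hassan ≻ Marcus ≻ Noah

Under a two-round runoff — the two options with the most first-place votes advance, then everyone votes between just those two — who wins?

Priya

Round 1 first-place votes: Marcus 13, Fatima 7, Priya 11, Hassan 0, Noah 0.
Marcus and Priya advance.
Runoff: Marcus is preferred to Priya by 15 voters; Priya by 16.
Priya wins the runoff.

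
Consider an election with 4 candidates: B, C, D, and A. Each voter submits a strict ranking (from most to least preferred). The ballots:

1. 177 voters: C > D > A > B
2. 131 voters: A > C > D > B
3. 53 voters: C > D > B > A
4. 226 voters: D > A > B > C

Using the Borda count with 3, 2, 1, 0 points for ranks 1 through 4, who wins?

D

B: 177·0 + 131·0 + 53·1 + 226·1 = 279
C: 177·3 + 131·2 + 53·3 + 226·0 = 952
D: 177·2 + 131·1 + 53·2 + 226·3 = 1269
A: 177·1 + 131·3 + 53·0 + 226·2 = 1022
D has the highest Borda score (1269).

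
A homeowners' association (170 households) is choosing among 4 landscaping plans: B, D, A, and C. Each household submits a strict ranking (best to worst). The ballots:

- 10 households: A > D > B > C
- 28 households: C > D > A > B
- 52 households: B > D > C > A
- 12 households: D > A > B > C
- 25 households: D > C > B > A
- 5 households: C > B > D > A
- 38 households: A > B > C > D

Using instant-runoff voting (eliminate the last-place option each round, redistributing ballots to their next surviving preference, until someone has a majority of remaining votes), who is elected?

B

Round 1: B 52, D 37, A 48, C 33. Eliminate C.
Round 2: B 57, D 65, A 48. Eliminate A.
Round 3: B 95, D 75. B has a majority.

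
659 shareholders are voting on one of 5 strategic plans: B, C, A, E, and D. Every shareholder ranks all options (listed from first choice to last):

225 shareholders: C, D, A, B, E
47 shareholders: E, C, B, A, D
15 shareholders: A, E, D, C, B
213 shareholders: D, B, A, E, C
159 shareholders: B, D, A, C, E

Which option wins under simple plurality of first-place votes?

First-place votes: B 159, C 225, A 15, E 47, D 213.
C has the most first-place votes.

C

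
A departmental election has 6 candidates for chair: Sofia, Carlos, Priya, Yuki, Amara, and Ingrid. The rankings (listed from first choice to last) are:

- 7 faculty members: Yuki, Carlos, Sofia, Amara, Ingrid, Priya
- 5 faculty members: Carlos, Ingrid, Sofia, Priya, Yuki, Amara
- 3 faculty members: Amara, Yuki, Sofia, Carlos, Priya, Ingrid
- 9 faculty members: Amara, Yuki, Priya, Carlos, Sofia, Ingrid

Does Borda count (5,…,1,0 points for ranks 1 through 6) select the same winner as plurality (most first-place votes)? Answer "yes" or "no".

no

Borda — scores: Sofia 54, Carlos 77, Priya 40, Yuki 88, Amara 74, Ingrid 27. Winner: Yuki.
Plurality — first-place votes: Sofia 0, Carlos 5, Priya 0, Yuki 7, Amara 12, Ingrid 0. Winner: Amara.
The two methods disagree.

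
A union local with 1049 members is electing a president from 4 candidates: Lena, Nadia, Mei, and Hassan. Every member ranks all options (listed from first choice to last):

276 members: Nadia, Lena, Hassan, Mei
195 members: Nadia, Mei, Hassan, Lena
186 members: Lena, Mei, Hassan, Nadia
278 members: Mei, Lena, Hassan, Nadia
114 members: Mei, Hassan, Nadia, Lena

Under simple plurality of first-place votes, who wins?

Nadia

First-place votes: Lena 186, Nadia 471, Mei 392, Hassan 0.
Nadia has the most first-place votes.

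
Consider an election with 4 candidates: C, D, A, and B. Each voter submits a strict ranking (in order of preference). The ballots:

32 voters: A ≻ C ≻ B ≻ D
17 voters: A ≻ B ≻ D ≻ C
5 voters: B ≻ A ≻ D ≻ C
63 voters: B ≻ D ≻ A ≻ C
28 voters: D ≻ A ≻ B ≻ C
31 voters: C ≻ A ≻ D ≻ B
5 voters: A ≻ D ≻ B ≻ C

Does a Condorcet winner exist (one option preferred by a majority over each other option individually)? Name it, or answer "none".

Checking pairwise contests:
D beats C 118–63.
B beats D 117–64.
D beats A 91–90.
A beats B 113–68.
Every option loses at least one head-to-head, so there is no Condorcet winner.

none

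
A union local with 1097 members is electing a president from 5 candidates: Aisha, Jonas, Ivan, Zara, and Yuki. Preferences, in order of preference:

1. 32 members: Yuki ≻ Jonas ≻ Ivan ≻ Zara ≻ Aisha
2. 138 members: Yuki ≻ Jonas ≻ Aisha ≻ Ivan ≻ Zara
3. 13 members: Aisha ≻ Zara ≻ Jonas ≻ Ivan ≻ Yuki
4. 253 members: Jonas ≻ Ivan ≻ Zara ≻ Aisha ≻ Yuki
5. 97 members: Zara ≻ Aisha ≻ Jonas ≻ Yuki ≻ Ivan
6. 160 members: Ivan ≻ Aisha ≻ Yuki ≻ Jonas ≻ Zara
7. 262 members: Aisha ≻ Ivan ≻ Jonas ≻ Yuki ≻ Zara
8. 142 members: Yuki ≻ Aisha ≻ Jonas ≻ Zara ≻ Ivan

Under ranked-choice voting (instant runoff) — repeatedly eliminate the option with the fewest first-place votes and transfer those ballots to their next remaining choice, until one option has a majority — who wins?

Round 1: Aisha 275, Jonas 253, Ivan 160, Zara 97, Yuki 312. Eliminate Zara.
Round 2: Aisha 372, Jonas 253, Ivan 160, Yuki 312. Eliminate Ivan.
Round 3: Aisha 532, Jonas 253, Yuki 312. Eliminate Jonas.
Round 4: Aisha 785, Yuki 312. Aisha has a majority.

Aisha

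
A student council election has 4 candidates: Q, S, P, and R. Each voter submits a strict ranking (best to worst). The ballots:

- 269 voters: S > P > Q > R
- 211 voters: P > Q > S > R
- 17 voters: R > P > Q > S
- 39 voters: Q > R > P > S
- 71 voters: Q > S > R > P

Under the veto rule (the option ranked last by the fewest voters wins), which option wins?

Q

Last-place votes: Q 0, S 56, P 71, R 480.
Q is ranked last by the fewest voters, so Q wins.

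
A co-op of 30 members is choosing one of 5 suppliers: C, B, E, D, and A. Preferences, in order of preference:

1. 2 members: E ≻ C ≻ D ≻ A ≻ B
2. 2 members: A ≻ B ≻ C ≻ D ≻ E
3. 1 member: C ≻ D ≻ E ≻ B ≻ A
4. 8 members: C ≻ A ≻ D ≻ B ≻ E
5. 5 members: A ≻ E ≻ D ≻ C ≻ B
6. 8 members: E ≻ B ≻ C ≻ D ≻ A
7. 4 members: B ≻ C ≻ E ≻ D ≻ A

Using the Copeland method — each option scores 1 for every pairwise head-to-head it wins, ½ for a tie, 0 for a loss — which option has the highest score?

C

C: beats B, D, and A; ties E → score 3.5.
B: loses to C, E, D, and A → score 0.
E: beats B and D; ties C and A → score 3.
D: beats B; ties A; loses to C and E → score 1.5.
A: beats B; ties E and D; loses to C → score 2.
C has the best pairwise record.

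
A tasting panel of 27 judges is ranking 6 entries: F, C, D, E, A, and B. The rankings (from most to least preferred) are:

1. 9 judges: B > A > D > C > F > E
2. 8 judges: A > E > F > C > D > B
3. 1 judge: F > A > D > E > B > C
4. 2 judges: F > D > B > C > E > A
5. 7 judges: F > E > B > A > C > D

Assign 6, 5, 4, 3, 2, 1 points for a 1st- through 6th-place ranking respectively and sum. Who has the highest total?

F: 9·2 + 8·4 + 1·6 + 2·6 + 7·6 = 110
C: 9·3 + 8·3 + 1·1 + 2·3 + 7·2 = 72
D: 9·4 + 8·2 + 1·4 + 2·5 + 7·1 = 73
E: 9·1 + 8·5 + 1·3 + 2·2 + 7·5 = 91
A: 9·5 + 8·6 + 1·5 + 2·1 + 7·3 = 121
B: 9·6 + 8·1 + 1·2 + 2·4 + 7·4 = 100
A has the highest Borda score (121).

A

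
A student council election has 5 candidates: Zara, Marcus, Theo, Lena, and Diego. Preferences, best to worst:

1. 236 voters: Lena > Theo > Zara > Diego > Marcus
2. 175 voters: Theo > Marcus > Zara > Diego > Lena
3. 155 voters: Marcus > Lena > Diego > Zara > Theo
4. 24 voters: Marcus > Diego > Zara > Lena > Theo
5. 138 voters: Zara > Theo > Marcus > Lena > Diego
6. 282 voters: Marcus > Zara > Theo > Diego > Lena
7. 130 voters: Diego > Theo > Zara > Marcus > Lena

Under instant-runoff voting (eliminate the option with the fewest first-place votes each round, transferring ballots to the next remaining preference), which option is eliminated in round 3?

Lena

Round 1: Zara 138, Marcus 461, Theo 175, Lena 236, Diego 130. Eliminate Diego.
Round 2: Zara 138, Marcus 461, Theo 305, Lena 236. Eliminate Zara.
Round 3: Marcus 461, Theo 443, Lena 236. Eliminate Lena.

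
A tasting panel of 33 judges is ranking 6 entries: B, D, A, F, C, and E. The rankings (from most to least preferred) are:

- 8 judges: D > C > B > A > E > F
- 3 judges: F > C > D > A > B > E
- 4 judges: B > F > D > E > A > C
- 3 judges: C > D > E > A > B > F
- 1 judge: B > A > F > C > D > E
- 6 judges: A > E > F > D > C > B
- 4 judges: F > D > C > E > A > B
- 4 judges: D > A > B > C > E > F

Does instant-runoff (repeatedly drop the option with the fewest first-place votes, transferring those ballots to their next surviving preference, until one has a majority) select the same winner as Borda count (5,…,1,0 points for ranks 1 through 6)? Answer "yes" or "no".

Instant-runoff — R1 B 5, D 12, A 6, F 7, C 3, E 0 (E out); R2 B 5, D 12, A 6, F 7, C 3 (C out); R3 B 5, D 15, A 6, F 7 (B out); R4 D 15, A 7, F 11 (A out); R5 D 15, F 18 (F winner). Winner: F.
Borda — scores: B 67, D 122, A 86, F 72, C 87, E 61. Winner: D.
The two methods disagree.

no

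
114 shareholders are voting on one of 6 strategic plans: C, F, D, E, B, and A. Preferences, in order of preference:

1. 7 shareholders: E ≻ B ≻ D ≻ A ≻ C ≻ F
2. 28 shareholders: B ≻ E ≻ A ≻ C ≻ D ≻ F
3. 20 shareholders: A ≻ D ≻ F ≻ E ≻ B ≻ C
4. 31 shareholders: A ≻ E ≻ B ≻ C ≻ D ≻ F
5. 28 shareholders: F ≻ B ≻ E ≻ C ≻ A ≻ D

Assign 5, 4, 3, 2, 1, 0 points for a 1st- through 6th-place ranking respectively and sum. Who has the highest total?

E

C: 7·1 + 28·2 + 20·0 + 31·2 + 28·2 = 181
F: 7·0 + 28·0 + 20·3 + 31·0 + 28·5 = 200
D: 7·3 + 28·1 + 20·4 + 31·1 + 28·0 = 160
E: 7·5 + 28·4 + 20·2 + 31·4 + 28·3 = 395
B: 7·4 + 28·5 + 20·1 + 31·3 + 28·4 = 393
A: 7·2 + 28·3 + 20·5 + 31·5 + 28·1 = 381
E has the highest Borda score (395).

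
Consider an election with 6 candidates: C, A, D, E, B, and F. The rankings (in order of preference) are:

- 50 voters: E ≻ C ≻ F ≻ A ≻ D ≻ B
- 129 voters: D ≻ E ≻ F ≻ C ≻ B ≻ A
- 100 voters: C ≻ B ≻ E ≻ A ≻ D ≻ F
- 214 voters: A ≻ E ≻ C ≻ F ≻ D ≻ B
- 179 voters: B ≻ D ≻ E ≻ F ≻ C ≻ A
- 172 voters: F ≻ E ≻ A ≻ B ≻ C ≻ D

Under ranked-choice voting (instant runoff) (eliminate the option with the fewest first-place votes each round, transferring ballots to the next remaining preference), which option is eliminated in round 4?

A

Round 1: C 100, A 214, D 129, E 50, B 179, F 172. Eliminate E.
Round 2: C 150, A 214, D 129, B 179, F 172. Eliminate D.
Round 3: C 150, A 214, B 179, F 301. Eliminate C.
Round 4: A 214, B 279, F 351. Eliminate A.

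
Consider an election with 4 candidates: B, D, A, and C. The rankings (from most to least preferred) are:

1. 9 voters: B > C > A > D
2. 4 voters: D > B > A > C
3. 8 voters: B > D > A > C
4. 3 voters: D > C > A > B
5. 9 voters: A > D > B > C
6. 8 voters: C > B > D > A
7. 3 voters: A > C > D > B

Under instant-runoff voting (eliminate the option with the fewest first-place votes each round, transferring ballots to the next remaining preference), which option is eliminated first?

Round 1: B 17, D 7, A 12, C 8. Eliminate D.

D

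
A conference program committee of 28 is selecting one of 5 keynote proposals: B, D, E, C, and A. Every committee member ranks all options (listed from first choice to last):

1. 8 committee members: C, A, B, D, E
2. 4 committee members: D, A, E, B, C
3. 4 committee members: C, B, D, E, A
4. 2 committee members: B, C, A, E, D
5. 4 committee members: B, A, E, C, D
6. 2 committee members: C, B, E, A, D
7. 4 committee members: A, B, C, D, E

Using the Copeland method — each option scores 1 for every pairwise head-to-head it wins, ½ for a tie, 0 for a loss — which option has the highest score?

B: beats D and E; ties C; loses to A → score 2.5.
D: beats E; loses to B, C, and A → score 1.
E: loses to B, D, C, and A → score 0.
C: beats D, E, and A; ties B → score 3.5.
A: beats B, D, and E; loses to C → score 3.
C has the best pairwise record.

C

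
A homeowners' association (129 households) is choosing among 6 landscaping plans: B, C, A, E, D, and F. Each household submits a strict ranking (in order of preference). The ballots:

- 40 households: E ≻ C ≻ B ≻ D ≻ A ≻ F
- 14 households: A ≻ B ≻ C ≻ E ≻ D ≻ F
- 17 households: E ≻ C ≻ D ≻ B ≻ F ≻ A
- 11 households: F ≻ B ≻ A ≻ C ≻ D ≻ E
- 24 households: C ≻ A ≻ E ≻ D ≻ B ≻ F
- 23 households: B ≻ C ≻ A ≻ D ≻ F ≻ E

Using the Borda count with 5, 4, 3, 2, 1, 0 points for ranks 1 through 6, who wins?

B: 40·3 + 14·4 + 17·2 + 11·4 + 24·1 + 23·5 = 393
C: 40·4 + 14·3 + 17·4 + 11·2 + 24·5 + 23·4 = 504
A: 40·1 + 14·5 + 17·0 + 11·3 + 24·4 + 23·3 = 308
E: 40·5 + 14·2 + 17·5 + 11·0 + 24·3 + 23·0 = 385
D: 40·2 + 14·1 + 17·3 + 11·1 + 24·2 + 23·2 = 250
F: 40·0 + 14·0 + 17·1 + 11·5 + 24·0 + 23·1 = 95
C has the highest Borda score (504).

C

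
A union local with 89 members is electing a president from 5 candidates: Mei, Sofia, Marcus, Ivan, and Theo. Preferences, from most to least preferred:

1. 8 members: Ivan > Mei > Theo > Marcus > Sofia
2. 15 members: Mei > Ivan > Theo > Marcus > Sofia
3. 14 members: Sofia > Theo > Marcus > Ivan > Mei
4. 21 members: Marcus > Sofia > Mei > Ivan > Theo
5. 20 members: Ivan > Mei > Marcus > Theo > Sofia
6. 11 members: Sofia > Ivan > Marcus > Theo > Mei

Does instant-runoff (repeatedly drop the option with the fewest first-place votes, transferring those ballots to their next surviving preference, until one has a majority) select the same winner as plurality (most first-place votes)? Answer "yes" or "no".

Instant-runoff — R1 Mei 15, Sofia 25, Marcus 21, Ivan 28, Theo 0 (Theo out); R2 Mei 15, Sofia 25, Marcus 21, Ivan 28 (Mei out); R3 Sofia 25, Marcus 21, Ivan 43 (Marcus out); R4 Sofia 46, Ivan 43 (Sofia winner). Winner: Sofia.
Plurality — first-place votes: Mei 15, Sofia 25, Marcus 21, Ivan 28, Theo 0. Winner: Ivan.
The two methods disagree.

no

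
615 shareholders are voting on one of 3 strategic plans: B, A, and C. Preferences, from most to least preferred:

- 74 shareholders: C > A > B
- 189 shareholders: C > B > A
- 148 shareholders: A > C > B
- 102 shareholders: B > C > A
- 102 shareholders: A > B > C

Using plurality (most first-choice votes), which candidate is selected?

First-place votes: B 102, A 250, C 263.
C has the most first-place votes.

C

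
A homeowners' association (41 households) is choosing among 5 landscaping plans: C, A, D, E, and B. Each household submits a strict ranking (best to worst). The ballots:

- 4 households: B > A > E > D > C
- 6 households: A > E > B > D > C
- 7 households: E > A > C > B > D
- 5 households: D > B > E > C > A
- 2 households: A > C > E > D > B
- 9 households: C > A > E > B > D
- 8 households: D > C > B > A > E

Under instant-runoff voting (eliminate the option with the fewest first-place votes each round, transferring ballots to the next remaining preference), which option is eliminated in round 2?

E

Round 1: C 9, A 8, D 13, E 7, B 4. Eliminate B.
Round 2: C 9, A 12, D 13, E 7. Eliminate E.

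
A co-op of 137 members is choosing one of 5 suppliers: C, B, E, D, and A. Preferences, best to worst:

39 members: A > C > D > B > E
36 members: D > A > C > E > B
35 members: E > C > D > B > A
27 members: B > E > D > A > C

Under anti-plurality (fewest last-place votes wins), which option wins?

D

Last-place votes: C 27, B 36, E 39, D 0, A 35.
D is ranked last by the fewest voters, so D wins.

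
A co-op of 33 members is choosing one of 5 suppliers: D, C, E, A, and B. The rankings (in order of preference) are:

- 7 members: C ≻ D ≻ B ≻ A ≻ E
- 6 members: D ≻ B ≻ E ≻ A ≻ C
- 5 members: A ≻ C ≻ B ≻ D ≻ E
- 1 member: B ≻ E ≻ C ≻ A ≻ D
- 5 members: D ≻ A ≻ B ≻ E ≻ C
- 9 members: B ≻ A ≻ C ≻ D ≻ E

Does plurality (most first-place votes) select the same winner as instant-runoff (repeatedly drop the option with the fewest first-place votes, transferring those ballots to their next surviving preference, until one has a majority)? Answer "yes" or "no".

no

Plurality — first-place votes: D 11, C 7, E 0, A 5, B 10. Winner: D.
Instant-runoff — R1 D 11, C 7, E 0, A 5, B 10 (E out); R2 D 11, C 7, A 5, B 10 (A out); R3 D 11, C 12, B 10 (B out); R4 D 11, C 22 (C winner). Winner: C.
The two methods disagree.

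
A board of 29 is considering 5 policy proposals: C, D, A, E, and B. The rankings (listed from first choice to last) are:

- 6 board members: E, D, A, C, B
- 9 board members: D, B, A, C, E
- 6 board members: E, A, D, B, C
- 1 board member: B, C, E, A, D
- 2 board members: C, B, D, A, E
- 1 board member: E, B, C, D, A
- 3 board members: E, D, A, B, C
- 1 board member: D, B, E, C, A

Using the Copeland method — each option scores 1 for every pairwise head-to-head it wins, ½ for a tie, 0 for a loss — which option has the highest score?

C: loses to D, A, E, and B → score 0.
D: beats C, A, and B; loses to E → score 3.
A: beats C and B; loses to D and E → score 2.
E: beats C, D, A, and B → score 4.
B: beats C; loses to D, A, and E → score 1.
E has the best pairwise record.

E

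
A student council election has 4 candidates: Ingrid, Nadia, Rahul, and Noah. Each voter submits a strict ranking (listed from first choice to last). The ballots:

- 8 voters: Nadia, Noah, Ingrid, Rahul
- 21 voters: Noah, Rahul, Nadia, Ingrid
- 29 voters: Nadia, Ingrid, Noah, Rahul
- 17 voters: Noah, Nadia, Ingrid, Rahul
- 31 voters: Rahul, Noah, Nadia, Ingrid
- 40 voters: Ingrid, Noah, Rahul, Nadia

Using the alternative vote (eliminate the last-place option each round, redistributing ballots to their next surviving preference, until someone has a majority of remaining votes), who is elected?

Round 1: Ingrid 40, Nadia 37, Rahul 31, Noah 38. Eliminate Rahul.
Round 2: Ingrid 40, Nadia 37, Noah 69. Eliminate Nadia.
Round 3: Ingrid 69, Noah 77. Noah has a majority.

Noah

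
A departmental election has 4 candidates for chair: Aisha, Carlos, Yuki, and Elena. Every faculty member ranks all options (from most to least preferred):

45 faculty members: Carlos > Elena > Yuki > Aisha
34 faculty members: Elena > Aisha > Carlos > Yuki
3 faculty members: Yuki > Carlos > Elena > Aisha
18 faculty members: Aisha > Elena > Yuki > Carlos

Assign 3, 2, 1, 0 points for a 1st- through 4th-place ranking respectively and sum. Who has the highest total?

Elena

Aisha: 45·0 + 34·2 + 3·0 + 18·3 = 122
Carlos: 45·3 + 34·1 + 3·2 + 18·0 = 175
Yuki: 45·1 + 34·0 + 3·3 + 18·1 = 72
Elena: 45·2 + 34·3 + 3·1 + 18·2 = 231
Elena has the highest Borda score (231).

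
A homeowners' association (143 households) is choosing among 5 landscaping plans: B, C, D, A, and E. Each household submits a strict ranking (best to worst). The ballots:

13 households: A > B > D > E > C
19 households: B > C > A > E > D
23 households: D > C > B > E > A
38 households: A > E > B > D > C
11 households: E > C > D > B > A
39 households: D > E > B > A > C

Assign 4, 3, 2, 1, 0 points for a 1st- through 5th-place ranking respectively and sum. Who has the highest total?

D

B: 13·3 + 19·4 + 23·2 + 38·2 + 11·1 + 39·2 = 326
C: 13·0 + 19·3 + 23·3 + 38·0 + 11·3 + 39·0 = 159
D: 13·2 + 19·0 + 23·4 + 38·1 + 11·2 + 39·4 = 334
A: 13·4 + 19·2 + 23·0 + 38·4 + 11·0 + 39·1 = 281
E: 13·1 + 19·1 + 23·1 + 38·3 + 11·4 + 39·3 = 330
D has the highest Borda score (334).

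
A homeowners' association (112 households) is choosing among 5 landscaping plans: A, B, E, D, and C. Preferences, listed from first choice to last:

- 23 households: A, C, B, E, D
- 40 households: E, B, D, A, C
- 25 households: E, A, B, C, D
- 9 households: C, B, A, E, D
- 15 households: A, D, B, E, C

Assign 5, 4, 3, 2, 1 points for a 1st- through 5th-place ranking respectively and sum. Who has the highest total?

E

A: 23·5 + 40·2 + 25·4 + 9·3 + 15·5 = 397
B: 23·3 + 40·4 + 25·3 + 9·4 + 15·3 = 385
E: 23·2 + 40·5 + 25·5 + 9·2 + 15·2 = 419
D: 23·1 + 40·3 + 25·1 + 9·1 + 15·4 = 237
C: 23·4 + 40·1 + 25·2 + 9·5 + 15·1 = 242
E has the highest Borda score (419).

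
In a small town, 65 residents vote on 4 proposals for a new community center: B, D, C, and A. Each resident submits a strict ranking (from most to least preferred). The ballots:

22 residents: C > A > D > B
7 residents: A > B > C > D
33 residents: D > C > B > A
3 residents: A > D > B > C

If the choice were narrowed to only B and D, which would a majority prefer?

D

Voters preferring B to D: 7; preferring D to B: 58.
D wins the head-to-head.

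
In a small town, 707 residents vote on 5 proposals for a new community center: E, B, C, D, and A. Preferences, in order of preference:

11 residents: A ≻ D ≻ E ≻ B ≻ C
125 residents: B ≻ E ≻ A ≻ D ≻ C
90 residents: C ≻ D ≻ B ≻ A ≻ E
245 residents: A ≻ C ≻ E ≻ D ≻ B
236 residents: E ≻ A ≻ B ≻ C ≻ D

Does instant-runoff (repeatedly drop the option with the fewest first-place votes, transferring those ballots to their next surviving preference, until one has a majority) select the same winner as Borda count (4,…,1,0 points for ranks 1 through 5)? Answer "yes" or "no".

Instant-runoff — R1 E 236, B 125, C 90, D 0, A 256 (D out); R2 E 236, B 125, C 90, A 256 (C out); R3 E 236, B 215, A 256 (B out); R4 E 361, A 346 (E winner). Winner: E.
Borda — scores: E 1831, B 1163, C 1331, D 673, A 2072. Winner: A.
The two methods disagree.

no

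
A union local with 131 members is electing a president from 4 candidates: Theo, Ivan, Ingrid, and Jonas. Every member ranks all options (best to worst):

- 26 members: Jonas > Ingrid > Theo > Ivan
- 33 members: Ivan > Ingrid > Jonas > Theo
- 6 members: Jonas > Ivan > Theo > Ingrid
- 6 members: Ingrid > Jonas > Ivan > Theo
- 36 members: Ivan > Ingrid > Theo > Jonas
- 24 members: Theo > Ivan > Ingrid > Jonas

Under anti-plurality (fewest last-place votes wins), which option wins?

Last-place votes: Theo 39, Ivan 26, Ingrid 6, Jonas 60.
Ingrid is ranked last by the fewest voters, so Ingrid wins.

Ingrid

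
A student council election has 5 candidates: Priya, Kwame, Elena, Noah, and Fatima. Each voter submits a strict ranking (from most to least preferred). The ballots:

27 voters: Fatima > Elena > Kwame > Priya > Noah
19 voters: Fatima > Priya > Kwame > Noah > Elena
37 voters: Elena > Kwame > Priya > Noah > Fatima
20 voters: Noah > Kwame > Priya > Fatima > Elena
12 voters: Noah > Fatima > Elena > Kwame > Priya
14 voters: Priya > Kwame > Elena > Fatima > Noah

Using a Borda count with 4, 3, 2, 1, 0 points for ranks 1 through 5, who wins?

Priya: 27·1 + 19·3 + 37·2 + 20·2 + 12·0 + 14·4 = 254
Kwame: 27·2 + 19·2 + 37·3 + 20·3 + 12·1 + 14·3 = 317
Elena: 27·3 + 19·0 + 37·4 + 20·0 + 12·2 + 14·2 = 281
Noah: 27·0 + 19·1 + 37·1 + 20·4 + 12·4 + 14·0 = 184
Fatima: 27·4 + 19·4 + 37·0 + 20·1 + 12·3 + 14·1 = 254
Kwame has the highest Borda score (317).

Kwame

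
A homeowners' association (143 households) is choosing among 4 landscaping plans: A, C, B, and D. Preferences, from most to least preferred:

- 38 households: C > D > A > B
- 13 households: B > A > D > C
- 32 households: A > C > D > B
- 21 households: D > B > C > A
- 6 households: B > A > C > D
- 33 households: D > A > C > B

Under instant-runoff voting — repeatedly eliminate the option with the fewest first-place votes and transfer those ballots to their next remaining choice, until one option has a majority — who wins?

D

Round 1: A 32, C 38, B 19, D 54. Eliminate B.
Round 2: A 51, C 38, D 54. Eliminate C.
Round 3: A 51, D 92. D has a majority.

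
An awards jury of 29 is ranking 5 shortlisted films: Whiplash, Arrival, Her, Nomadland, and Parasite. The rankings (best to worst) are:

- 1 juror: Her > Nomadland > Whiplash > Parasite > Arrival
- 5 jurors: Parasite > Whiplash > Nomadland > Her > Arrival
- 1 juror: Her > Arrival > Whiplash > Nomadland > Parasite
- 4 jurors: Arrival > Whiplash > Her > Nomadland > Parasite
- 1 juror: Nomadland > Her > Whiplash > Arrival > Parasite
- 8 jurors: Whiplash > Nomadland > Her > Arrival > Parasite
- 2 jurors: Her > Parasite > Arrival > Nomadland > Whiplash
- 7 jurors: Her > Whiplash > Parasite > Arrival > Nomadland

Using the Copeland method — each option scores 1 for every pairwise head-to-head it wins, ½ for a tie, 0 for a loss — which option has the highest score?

Whiplash: beats Arrival, Her, Nomadland, and Parasite → score 4.
Arrival: loses to Whiplash, Her, Nomadland, and Parasite → score 0.
Her: beats Arrival, Nomadland, and Parasite; loses to Whiplash → score 3.
Nomadland: beats Arrival and Parasite; loses to Whiplash and Her → score 2.
Parasite: beats Arrival; loses to Whiplash, Her, and Nomadland → score 1.
Whiplash has the best pairwise record.

Whiplash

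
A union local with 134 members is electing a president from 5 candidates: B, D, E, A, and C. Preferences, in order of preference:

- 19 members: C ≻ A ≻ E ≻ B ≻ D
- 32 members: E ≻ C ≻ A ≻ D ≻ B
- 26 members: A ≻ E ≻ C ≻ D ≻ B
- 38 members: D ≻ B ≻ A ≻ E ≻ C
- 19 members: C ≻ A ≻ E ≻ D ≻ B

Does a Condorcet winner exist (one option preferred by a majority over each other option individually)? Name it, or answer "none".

none

Checking pairwise contests:
D beats B 115–19.
E beats D 96–38.
A beats E 102–32.
C beats A 70–64.
E beats C 96–38.
Every option loses at least one head-to-head, so there is no Condorcet winner.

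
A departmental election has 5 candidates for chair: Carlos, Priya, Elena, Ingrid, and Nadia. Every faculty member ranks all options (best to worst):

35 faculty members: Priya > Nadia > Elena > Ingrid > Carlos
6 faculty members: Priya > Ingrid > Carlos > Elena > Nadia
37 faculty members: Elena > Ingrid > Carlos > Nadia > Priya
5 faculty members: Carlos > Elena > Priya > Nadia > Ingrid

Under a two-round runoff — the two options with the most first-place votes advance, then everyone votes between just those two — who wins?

Elena

Round 1 first-place votes: Carlos 5, Priya 41, Elena 37, Ingrid 0, Nadia 0.
Priya and Elena advance.
Runoff: Priya is preferred to Elena by 41 voters; Elena by 42.
Elena wins the runoff.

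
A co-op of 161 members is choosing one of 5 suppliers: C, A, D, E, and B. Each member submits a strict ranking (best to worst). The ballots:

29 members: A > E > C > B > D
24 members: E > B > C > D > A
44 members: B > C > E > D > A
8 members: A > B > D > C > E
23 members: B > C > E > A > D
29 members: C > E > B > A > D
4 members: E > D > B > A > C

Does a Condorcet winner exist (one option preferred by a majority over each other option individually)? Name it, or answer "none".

none

Checking pairwise contests:
B beats C 103–58.
C beats A 120–41.
C beats D 149–12.
C beats E 104–57.
E beats B 86–75.
Every option loses at least one head-to-head, so there is no Condorcet winner.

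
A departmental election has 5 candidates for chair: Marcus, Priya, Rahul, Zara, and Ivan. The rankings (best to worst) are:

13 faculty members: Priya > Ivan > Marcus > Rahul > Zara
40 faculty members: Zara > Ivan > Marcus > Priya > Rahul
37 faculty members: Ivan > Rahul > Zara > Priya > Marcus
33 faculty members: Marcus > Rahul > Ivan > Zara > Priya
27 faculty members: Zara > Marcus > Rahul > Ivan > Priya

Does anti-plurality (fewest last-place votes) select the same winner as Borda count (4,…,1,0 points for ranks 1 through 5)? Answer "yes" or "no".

Anti-plurality — last-place votes: Marcus 37, Priya 60, Rahul 40, Zara 13, Ivan 0. Winner: Ivan.
Borda — scores: Marcus 319, Priya 129, Rahul 277, Zara 375, Ivan 400. Winner: Ivan.
The two methods agree.

yes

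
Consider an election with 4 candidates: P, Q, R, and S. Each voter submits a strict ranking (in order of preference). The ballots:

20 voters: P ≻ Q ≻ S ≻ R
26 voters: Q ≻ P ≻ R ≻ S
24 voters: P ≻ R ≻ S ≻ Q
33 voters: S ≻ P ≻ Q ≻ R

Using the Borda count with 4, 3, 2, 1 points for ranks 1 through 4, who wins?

P: 20·4 + 26·3 + 24·4 + 33·3 = 353
Q: 20·3 + 26·4 + 24·1 + 33·2 = 254
R: 20·1 + 26·2 + 24·3 + 33·1 = 177
S: 20·2 + 26·1 + 24·2 + 33·4 = 246
P has the highest Borda score (353).

P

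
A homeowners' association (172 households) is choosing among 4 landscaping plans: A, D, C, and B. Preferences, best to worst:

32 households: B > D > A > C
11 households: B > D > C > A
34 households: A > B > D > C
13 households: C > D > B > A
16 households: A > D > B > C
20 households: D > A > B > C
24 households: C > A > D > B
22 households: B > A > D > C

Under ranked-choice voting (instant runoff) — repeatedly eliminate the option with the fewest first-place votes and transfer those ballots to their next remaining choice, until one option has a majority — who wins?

A

Round 1: A 50, D 20, C 37, B 65. Eliminate D.
Round 2: A 70, C 37, B 65. Eliminate C.
Round 3: A 94, B 78. A has a majority.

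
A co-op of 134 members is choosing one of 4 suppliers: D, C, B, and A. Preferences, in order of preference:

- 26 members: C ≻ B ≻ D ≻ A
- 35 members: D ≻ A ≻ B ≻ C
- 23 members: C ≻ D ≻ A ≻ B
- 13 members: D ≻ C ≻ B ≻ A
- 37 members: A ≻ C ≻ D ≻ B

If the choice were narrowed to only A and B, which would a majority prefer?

Voters preferring A to B: 95; preferring B to A: 39.
A wins the head-to-head.

A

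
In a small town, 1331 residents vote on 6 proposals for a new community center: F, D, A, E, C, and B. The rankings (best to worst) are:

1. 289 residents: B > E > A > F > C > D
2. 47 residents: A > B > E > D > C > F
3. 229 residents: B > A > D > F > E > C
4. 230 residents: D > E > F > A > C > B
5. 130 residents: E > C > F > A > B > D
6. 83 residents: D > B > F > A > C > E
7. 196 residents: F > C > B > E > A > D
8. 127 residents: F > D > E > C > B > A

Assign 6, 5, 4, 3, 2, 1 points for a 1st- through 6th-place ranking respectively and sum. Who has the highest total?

F

F: 289·3 + 47·1 + 229·3 + 230·4 + 130·4 + 83·4 + 196·6 + 127·6 = 5311
D: 289·1 + 47·3 + 229·4 + 230·6 + 130·1 + 83·6 + 196·1 + 127·5 = 4185
A: 289·4 + 47·6 + 229·5 + 230·3 + 130·3 + 83·3 + 196·2 + 127·1 = 4431
E: 289·5 + 47·4 + 229·2 + 230·5 + 130·6 + 83·1 + 196·3 + 127·4 = 5200
C: 289·2 + 47·2 + 229·1 + 230·2 + 130·5 + 83·2 + 196·5 + 127·3 = 3538
B: 289·6 + 47·5 + 229·6 + 230·1 + 130·2 + 83·5 + 196·4 + 127·2 = 5286
F has the highest Borda score (5311).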